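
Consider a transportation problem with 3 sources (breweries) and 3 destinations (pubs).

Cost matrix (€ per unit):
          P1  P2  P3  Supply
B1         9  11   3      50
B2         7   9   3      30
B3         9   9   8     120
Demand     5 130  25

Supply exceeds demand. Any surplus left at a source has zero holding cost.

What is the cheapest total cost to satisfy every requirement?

A cheapest plan:
  B1 to P3: 25 × €3 = €75
  B2 to P1: 5 × €7 = €35
  B2 to P2: 25 × €9 = €225
  B3 to P2: 105 × €9 = €945
Total = 75 + 35 + 225 + 945 = €1280.

1280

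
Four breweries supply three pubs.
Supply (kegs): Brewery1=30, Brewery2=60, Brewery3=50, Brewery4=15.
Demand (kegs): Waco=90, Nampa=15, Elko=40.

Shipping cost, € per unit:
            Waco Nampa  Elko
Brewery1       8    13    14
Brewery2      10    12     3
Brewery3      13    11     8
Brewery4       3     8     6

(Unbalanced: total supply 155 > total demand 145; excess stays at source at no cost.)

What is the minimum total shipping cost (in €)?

1095

An optimal shipping plan:
  Brewery1 to Waco: 30 kegs
  Brewery2 to Waco: 20 kegs
  Brewery2 to Elko: 40 kegs
  Brewery3 to Waco: 25 kegs
  Brewery3 to Nampa: 15 kegs
  Brewery4 to Waco: 15 kegs
Total cost = €1095.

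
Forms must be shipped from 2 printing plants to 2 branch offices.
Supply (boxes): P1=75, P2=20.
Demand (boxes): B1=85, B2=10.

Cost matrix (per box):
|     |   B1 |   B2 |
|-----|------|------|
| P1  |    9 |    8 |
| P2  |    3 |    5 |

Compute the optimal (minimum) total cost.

725

An optimal shipping plan:
  P1->B1: 65 boxes
  P1->B2: 10 boxes
  P2->B1: 20 boxes
Total cost = 725.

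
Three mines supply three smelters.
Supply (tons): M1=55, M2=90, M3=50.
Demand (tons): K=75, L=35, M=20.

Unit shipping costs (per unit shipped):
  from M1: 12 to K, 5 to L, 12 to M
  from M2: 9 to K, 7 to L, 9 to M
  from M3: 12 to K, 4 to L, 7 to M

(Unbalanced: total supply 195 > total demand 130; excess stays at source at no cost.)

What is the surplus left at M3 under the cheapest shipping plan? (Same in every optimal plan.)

0

Minimum-cost shipments:
  M1→L: 5 × 5 = 25
  M2→K: 75 × 9 = 675
  M3→L: 30 × 4 = 120
  M3→M: 20 × 7 = 140
Total cost = 960.
M3 ships 50 of its 50, leaving 0.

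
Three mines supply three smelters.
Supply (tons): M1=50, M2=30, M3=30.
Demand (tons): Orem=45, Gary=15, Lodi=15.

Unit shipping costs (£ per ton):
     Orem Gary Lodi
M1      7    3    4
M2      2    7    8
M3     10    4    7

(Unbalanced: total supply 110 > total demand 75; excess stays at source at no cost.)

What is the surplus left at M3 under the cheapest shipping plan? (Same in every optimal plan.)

30

Minimum-cost shipments:
  M1 to Orem: 15 tons
  M1 to Gary: 15 tons
  M1 to Lodi: 15 tons
  M2 to Orem: 30 tons
Total cost = £270.
M3 ships 0 of its 30, leaving 30.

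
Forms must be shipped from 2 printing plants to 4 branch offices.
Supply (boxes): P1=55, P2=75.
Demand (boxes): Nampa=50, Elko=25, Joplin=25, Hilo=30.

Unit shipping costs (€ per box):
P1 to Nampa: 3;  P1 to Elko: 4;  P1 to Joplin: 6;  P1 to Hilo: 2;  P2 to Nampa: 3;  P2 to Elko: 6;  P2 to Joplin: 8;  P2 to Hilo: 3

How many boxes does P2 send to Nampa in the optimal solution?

50

Optimal shipments:
  P1–Elko: 25 boxes
  P1–Joplin: 25 boxes
  P1–Hilo: 5 boxes
  P2–Nampa: 50 boxes
  P2–Hilo: 25 boxes
Total cost = €485.
So P2→Nampa carries 50 boxes.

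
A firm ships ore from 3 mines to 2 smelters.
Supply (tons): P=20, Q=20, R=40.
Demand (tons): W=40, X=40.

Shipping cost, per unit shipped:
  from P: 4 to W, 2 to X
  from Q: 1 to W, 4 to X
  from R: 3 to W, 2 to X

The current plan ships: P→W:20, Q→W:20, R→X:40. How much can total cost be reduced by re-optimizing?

Current plan cost = 20·4 + 20·1 + 40·2 = 180.
Optimal plan:
  P to X: 20 × 2 = 40
  Q to W: 20 × 1 = 20
  R to W: 20 × 3 = 60
  R to X: 20 × 2 = 40
Optimal cost = 160.
Saving = 180 − 160 = 20.

20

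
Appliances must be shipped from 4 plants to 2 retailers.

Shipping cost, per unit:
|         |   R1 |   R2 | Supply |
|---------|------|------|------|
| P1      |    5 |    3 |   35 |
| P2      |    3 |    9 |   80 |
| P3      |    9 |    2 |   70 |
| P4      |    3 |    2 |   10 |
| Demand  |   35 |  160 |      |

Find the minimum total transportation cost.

775

Optimal allocation:
  P1->R2: 35 × 3 = 105
  P2->R1: 35 × 3 = 105
  P2->R2: 45 × 9 = 405
  P3->R2: 70 × 2 = 140
  P4->R2: 10 × 2 = 20
Total = 105 + 105 + 405 + 140 + 20 = 775.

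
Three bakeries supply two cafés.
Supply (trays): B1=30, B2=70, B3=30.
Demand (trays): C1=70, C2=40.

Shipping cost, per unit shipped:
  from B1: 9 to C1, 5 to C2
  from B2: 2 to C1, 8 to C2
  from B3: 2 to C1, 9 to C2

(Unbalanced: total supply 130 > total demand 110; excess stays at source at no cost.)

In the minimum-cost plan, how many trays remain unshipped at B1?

Minimum-cost shipments:
  B1 to C2: 30 × 5 = 150
  B2 to C1: 40 × 2 = 80
  B2 to C2: 10 × 8 = 80
  B3 to C1: 30 × 2 = 60
Total cost = 370.
B1 ships 30 of its 30, leaving 0.

0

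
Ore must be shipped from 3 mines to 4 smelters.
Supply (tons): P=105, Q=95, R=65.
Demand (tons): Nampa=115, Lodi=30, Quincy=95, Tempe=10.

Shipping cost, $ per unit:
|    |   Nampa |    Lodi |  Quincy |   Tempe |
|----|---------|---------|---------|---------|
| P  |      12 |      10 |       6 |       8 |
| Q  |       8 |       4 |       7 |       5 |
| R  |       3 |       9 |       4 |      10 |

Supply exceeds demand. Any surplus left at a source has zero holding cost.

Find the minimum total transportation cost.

A cheapest plan:
  P→Quincy: 95 × $6 = $570
  Q→Nampa: 50 × $8 = $400
  Q→Lodi: 30 × $4 = $120
  Q→Tempe: 10 × $5 = $50
  R→Nampa: 65 × $3 = $195
Total = 570 + 400 + 120 + 50 + 195 = $1335.

1335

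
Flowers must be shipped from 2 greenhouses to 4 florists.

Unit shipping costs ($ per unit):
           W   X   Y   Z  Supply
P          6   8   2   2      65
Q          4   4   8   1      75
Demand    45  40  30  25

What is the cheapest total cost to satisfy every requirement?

470

An optimal shipping plan:
  P->W: 10 × $6 = $60
  P->Y: 30 × $2 = $60
  P->Z: 25 × $2 = $50
  Q->W: 35 × $4 = $140
  Q->X: 40 × $4 = $160
Total = 60 + 60 + 50 + 140 + 160 = $470.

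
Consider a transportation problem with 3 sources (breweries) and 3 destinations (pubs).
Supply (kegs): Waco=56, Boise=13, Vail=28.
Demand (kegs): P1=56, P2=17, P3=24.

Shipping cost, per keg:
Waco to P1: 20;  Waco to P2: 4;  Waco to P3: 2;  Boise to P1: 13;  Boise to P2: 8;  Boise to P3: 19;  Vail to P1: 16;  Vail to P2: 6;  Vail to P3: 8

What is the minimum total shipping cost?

1033

An optimal shipping plan:
  Waco to P1: 15 × 20 = 300
  Waco to P2: 17 × 4 = 68
  Waco to P3: 24 × 2 = 48
  Boise to P1: 13 × 13 = 169
  Vail to P1: 28 × 16 = 448
Total = 300 + 68 + 48 + 169 + 448 = 1033.
(Supply check: Waco ships 56; Boise ships 13; Vail ships 28.)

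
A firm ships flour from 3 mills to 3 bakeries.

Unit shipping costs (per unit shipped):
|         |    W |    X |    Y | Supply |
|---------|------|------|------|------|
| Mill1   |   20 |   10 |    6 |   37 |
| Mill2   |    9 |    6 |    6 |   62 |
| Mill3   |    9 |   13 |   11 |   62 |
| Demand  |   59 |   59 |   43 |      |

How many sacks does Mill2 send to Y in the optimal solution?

3

The minimum-cost plan:
  Mill1→Y: 37 × 6 = 222
  Mill2→X: 59 × 6 = 354
  Mill2→Y: 3 × 6 = 18
  Mill3→W: 59 × 9 = 531
  Mill3→Y: 3 × 11 = 33
Total cost = 1158.
So Mill2→Y carries 3 sacks.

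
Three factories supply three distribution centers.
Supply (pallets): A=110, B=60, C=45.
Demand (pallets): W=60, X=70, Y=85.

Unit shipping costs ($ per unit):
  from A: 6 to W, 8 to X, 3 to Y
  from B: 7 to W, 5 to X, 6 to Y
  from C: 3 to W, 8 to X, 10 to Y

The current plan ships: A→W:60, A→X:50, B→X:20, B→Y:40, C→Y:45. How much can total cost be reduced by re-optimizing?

690

Current plan cost = 60·6 + 50·8 + 20·5 + 40·6 + 45·10 = $1550.
Optimal plan:
  A->W: 15 × $6 = $90
  A->X: 10 × $8 = $80
  A->Y: 85 × $3 = $255
  B->X: 60 × $5 = $300
  C->W: 45 × $3 = $135
Optimal cost = $860.
Saving = 1550 − 860 = $690.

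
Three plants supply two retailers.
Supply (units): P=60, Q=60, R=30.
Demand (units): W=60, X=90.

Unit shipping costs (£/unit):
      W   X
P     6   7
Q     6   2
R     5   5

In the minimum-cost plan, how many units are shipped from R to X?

30

Optimal shipments:
  P→W: 60 × £6 = £360
  Q→X: 60 × £2 = £120
  R→X: 30 × £5 = £150
Total cost = £630.
So R→X carries 30 units.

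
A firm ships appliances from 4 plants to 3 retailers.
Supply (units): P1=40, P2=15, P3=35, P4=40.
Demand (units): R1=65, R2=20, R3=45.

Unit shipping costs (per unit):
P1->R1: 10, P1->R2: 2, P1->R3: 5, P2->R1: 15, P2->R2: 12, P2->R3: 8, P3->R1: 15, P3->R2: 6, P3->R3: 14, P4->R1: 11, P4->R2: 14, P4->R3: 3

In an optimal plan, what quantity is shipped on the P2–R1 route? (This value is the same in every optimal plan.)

10

The minimum-cost plan:
  P1→R1: 40 × 10 = 400
  P2→R1: 10 × 15 = 150
  P2→R3: 5 × 8 = 40
  P3→R1: 15 × 15 = 225
  P3→R2: 20 × 6 = 120
  P4→R3: 40 × 3 = 120
Total cost = 1055.
So P2→R1 carries 10 units.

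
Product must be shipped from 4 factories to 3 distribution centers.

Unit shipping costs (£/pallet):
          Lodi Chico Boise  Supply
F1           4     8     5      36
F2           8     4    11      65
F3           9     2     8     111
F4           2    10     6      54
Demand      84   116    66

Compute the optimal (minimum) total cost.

1070

An optimal shipping plan:
  F1->Boise: 36 pallets
  F2->Lodi: 30 pallets
  F2->Chico: 35 pallets
  F3->Chico: 81 pallets
  F3->Boise: 30 pallets
  F4->Lodi: 54 pallets
Total cost = £1070.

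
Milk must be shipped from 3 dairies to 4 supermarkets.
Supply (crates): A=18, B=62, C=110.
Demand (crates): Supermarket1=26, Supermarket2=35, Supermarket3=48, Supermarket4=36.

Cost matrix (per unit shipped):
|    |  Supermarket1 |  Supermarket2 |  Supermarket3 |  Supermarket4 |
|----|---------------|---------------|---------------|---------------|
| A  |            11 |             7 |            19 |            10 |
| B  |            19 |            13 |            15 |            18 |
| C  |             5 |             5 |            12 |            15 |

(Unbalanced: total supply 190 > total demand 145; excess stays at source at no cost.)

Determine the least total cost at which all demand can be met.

1382

Optimal allocation:
  A→Supermarket4: 18 crates
  B→Supermarket4: 17 crates
  C→Supermarket1: 26 crates
  C→Supermarket2: 35 crates
  C→Supermarket3: 48 crates
  C→Supermarket4: 1 crates
Total cost = 1382.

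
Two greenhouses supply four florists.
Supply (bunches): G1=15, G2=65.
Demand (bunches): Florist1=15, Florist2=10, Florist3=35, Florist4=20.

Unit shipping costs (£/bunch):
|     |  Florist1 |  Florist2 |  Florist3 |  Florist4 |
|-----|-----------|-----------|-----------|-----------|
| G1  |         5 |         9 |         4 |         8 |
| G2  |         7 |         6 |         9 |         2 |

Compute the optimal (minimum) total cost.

445

Optimal allocation:
  G1→Florist3: 15 × £4 = £60
  G2→Florist1: 15 × £7 = £105
  G2→Florist2: 10 × £6 = £60
  G2→Florist3: 20 × £9 = £180
  G2→Florist4: 20 × £2 = £40
Total = 60 + 105 + 60 + 180 + 40 = £445.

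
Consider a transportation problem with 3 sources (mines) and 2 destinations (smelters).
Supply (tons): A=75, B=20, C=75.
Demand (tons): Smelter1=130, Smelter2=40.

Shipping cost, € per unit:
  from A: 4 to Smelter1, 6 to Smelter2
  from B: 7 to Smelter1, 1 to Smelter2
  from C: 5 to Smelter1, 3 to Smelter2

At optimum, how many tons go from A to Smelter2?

0

Optimal shipments:
  A→Smelter1: 75 × €4 = €300
  B→Smelter2: 20 × €1 = €20
  C→Smelter1: 55 × €5 = €275
  C→Smelter2: 20 × €3 = €60
Total cost = €655.
The route A→Smelter2 is not used.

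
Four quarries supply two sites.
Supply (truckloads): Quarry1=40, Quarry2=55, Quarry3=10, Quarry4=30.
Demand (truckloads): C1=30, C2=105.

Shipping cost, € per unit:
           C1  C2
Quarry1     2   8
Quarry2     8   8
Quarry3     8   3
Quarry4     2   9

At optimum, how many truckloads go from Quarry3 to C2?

The minimum-cost plan:
  Quarry1→C2: 40 × €8 = €320
  Quarry2→C2: 55 × €8 = €440
  Quarry3→C2: 10 × €3 = €30
  Quarry4→C1: 30 × €2 = €60
Total cost = €850.
So Quarry3→C2 carries 10 truckloads.

10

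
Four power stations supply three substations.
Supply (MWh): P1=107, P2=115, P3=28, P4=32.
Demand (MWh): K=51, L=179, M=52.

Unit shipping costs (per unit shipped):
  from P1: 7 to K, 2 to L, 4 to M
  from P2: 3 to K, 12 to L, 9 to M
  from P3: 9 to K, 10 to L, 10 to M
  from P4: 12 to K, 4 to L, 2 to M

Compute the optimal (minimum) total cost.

An optimal shipping plan:
  P1→L: 107 × 2 = 214
  P2→K: 51 × 3 = 153
  P2→L: 12 × 12 = 144
  P2→M: 52 × 9 = 468
  P3→L: 28 × 10 = 280
  P4→L: 32 × 4 = 128
Total = 214 + 153 + 144 + 468 + 280 + 128 = 1387.

1387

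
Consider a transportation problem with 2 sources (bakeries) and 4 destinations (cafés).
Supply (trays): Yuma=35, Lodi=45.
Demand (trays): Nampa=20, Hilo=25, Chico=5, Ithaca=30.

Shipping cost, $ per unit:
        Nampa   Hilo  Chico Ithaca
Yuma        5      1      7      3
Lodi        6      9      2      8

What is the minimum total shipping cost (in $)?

One minimum-cost allocation:
  Yuma to Hilo: 25 trays
  Yuma to Ithaca: 10 trays
  Lodi to Nampa: 20 trays
  Lodi to Chico: 5 trays
  Lodi to Ithaca: 20 trays
Total cost = $345.

345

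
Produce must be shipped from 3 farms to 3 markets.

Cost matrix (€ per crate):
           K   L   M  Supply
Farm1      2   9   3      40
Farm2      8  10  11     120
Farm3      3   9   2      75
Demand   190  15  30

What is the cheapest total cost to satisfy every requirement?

1265

A cheapest plan:
  Farm1 to K: 40 crates
  Farm2 to K: 105 crates
  Farm2 to L: 15 crates
  Farm3 to K: 45 crates
  Farm3 to M: 30 crates
Total cost = €1265.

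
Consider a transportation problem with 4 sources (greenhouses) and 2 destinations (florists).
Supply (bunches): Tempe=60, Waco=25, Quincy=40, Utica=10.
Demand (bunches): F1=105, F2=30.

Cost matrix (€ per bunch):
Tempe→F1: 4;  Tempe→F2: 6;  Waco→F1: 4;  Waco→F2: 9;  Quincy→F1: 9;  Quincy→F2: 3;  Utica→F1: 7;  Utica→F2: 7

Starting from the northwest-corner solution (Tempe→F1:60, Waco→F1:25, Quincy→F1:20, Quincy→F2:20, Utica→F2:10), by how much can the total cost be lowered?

60

Current plan cost = 60·4 + 25·4 + 20·9 + 20·3 + 10·7 = €650.
Optimal plan:
  Tempe→F1: 60 bunches
  Waco→F1: 25 bunches
  Quincy→F1: 10 bunches
  Quincy→F2: 30 bunches
  Utica→F1: 10 bunches
Optimal cost = €590.
Saving = 650 − 590 = €60.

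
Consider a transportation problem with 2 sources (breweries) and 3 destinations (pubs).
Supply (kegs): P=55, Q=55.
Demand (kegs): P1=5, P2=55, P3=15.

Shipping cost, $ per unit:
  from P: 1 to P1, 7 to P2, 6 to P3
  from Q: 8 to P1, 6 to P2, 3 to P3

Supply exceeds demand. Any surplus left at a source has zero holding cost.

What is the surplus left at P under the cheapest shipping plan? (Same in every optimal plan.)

35

Minimum-cost shipments:
  P to P1: 5 kegs
  P to P2: 15 kegs
  Q to P2: 40 kegs
  Q to P3: 15 kegs
Total cost = $395.
P ships 20 of its 55, leaving 35.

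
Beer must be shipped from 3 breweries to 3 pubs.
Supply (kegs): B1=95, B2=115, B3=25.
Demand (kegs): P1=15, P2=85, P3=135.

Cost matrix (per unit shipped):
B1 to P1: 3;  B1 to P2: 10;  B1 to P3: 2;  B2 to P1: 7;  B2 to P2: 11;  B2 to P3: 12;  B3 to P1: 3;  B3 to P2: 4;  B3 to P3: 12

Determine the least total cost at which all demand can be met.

1535

An optimal shipping plan:
  B1 to P3: 95 × 2 = 190
  B2 to P1: 15 × 7 = 105
  B2 to P2: 60 × 11 = 660
  B2 to P3: 40 × 12 = 480
  B3 to P2: 25 × 4 = 100
Total = 190 + 105 + 660 + 480 + 100 = 1535.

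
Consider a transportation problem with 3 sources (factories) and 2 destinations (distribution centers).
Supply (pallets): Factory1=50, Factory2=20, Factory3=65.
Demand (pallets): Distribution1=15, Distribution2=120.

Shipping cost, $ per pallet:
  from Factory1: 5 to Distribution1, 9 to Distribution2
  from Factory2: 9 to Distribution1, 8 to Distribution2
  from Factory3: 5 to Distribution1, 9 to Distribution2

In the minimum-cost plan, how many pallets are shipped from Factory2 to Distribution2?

The minimum-cost plan:
  Factory1–Distribution1: 15 × $5 = $75
  Factory1–Distribution2: 35 × $9 = $315
  Factory2–Distribution2: 20 × $8 = $160
  Factory3–Distribution2: 65 × $9 = $585
Total cost = $1135.
So Factory2→Distribution2 carries 20 pallets.

20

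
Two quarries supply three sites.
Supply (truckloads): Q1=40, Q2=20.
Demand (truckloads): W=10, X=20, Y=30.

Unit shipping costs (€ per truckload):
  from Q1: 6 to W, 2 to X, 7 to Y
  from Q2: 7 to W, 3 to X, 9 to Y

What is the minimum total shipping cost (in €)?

One minimum-cost allocation:
  Q1->W: 10 × €6 = €60
  Q1->Y: 30 × €7 = €210
  Q2->X: 20 × €3 = €60
Total = 60 + 210 + 60 = €330.

330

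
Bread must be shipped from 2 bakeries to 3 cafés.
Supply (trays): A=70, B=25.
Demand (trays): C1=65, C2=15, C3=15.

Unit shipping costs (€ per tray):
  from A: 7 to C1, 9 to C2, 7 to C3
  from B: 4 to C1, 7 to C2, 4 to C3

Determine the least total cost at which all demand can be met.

Optimal allocation:
  A to C1: 40 × €7 = €280
  A to C2: 15 × €9 = €135
  A to C3: 15 × €7 = €105
  B to C1: 25 × €4 = €100
Total = 280 + 135 + 105 + 100 = €620.
(Supply check: A ships 70; B ships 25.)

620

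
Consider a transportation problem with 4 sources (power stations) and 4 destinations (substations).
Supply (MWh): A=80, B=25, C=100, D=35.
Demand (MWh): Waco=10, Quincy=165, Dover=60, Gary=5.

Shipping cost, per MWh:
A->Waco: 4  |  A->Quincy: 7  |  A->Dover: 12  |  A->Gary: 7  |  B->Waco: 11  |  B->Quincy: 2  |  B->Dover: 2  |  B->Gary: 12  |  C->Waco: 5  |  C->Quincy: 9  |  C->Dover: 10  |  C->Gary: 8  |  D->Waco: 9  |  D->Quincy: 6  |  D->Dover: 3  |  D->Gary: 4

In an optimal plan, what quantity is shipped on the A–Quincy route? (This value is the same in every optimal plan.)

The minimum-cost plan:
  A->Quincy: 80 MWh
  B->Dover: 25 MWh
  C->Waco: 10 MWh
  C->Quincy: 85 MWh
  C->Gary: 5 MWh
  D->Dover: 35 MWh
Total cost = 1570.
So A→Quincy carries 80 MWh.

80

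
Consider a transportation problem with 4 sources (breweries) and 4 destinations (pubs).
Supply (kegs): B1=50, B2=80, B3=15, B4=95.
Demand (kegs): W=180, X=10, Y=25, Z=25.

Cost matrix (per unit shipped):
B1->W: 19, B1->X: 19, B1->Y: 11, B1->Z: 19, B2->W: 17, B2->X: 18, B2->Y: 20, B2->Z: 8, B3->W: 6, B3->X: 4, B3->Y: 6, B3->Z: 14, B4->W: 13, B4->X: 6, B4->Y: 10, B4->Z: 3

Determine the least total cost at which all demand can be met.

A cheapest plan:
  B1→W: 25 × 19 = 475
  B1→Y: 25 × 11 = 275
  B2→W: 80 × 17 = 1360
  B3→W: 15 × 6 = 90
  B4→W: 60 × 13 = 780
  B4→X: 10 × 6 = 60
  B4→Z: 25 × 3 = 75
Total = 475 + 275 + 1360 + 90 + 780 + 60 + 75 = 3115.

3115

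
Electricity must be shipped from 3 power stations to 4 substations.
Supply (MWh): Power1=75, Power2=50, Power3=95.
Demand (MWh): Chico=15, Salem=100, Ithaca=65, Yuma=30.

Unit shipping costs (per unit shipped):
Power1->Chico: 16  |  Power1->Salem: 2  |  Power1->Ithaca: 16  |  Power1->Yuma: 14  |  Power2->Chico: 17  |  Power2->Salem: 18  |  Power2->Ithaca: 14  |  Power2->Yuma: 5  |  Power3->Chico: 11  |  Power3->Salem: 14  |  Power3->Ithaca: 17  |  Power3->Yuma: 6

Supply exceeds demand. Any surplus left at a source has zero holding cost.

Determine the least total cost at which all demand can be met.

1800

Optimal allocation:
  Power1 to Salem: 75 × 2 = 150
  Power2 to Ithaca: 50 × 14 = 700
  Power3 to Chico: 15 × 11 = 165
  Power3 to Salem: 25 × 14 = 350
  Power3 to Ithaca: 15 × 17 = 255
  Power3 to Yuma: 30 × 6 = 180
Total = 150 + 700 + 165 + 350 + 255 + 180 = 1800.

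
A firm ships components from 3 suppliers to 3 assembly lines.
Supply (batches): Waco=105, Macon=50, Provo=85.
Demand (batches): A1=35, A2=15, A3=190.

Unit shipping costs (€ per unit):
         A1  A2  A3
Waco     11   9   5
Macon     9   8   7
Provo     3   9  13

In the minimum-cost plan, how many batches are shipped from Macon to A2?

Optimal shipments:
  Waco–A3: 105 × €5 = €525
  Macon–A3: 50 × €7 = €350
  Provo–A1: 35 × €3 = €105
  Provo–A2: 15 × €9 = €135
  Provo–A3: 35 × €13 = €455
Total cost = €1570.
The route Macon→A2 is not used.

0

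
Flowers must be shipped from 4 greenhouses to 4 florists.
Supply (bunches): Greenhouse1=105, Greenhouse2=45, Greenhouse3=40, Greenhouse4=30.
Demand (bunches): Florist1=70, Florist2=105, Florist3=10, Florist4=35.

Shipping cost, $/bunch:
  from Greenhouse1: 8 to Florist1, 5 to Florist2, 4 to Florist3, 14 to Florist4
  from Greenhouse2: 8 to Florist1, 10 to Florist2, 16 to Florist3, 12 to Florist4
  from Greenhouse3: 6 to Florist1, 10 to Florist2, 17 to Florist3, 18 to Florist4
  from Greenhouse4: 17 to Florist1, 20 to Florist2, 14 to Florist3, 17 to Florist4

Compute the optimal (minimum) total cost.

A cheapest plan:
  Greenhouse1 to Florist2: 105 × $5 = $525
  Greenhouse2 to Florist1: 30 × $8 = $240
  Greenhouse2 to Florist4: 15 × $12 = $180
  Greenhouse3 to Florist1: 40 × $6 = $240
  Greenhouse4 to Florist3: 10 × $14 = $140
  Greenhouse4 to Florist4: 20 × $17 = $340
Total = 525 + 240 + 180 + 240 + 140 + 340 = $1665.

1665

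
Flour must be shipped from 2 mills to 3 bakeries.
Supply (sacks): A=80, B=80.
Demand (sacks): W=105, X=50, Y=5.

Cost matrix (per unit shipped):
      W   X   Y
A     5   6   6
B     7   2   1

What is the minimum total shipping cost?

680

One minimum-cost allocation:
  A→W: 80 × 5 = 400
  B→W: 25 × 7 = 175
  B→X: 50 × 2 = 100
  B→Y: 5 × 1 = 5
Total = 400 + 175 + 100 + 5 = 680.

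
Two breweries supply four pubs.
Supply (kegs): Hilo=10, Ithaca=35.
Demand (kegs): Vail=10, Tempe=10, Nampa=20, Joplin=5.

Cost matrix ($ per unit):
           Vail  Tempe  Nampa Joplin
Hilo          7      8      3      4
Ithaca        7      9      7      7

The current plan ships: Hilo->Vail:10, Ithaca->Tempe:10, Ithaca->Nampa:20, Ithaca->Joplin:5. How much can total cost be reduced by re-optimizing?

40

Current plan cost = 10·7 + 10·9 + 20·7 + 5·7 = $335.
Optimal plan:
  Hilo–Nampa: 10 kegs
  Ithaca–Vail: 10 kegs
  Ithaca–Tempe: 10 kegs
  Ithaca–Nampa: 10 kegs
  Ithaca–Joplin: 5 kegs
Optimal cost = $295.
Saving = 335 − 295 = $40.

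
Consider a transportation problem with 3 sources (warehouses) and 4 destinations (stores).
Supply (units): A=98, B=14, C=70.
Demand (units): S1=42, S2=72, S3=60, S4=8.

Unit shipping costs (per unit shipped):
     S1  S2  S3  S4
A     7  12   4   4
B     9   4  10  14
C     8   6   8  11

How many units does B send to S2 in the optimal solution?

14

Solving gives:
  A→S1: 30 × 7 = 210
  A→S3: 60 × 4 = 240
  A→S4: 8 × 4 = 32
  B→S2: 14 × 4 = 56
  C→S1: 12 × 8 = 96
  C→S2: 58 × 6 = 348
Total cost = 982.
So B→S2 carries 14 units.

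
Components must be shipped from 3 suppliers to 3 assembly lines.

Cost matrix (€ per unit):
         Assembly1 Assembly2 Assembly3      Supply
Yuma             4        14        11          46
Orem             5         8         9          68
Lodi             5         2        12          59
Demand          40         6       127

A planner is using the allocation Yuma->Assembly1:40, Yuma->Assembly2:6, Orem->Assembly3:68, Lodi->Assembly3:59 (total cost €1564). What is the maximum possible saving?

78

Current plan cost = 40·4 + 6·14 + 68·9 + 59·12 = €1564.
Optimal plan:
  Yuma to Assembly3: 46 × €11 = €506
  Orem to Assembly3: 68 × €9 = €612
  Lodi to Assembly1: 40 × €5 = €200
  Lodi to Assembly2: 6 × €2 = €12
  Lodi to Assembly3: 13 × €12 = €156
Optimal cost = €1486.
Saving = 1564 − 1486 = €78.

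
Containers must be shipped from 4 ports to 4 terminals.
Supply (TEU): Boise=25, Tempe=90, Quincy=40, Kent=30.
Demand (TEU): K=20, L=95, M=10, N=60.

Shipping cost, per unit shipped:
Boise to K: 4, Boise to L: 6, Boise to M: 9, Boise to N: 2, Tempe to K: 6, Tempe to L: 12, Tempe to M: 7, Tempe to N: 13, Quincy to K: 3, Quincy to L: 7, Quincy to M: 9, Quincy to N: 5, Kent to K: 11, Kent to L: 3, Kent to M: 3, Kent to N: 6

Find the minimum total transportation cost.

An optimal shipping plan:
  Boise→N: 25 × 2 = 50
  Tempe→K: 20 × 6 = 120
  Tempe→L: 60 × 12 = 720
  Tempe→M: 10 × 7 = 70
  Quincy→L: 5 × 7 = 35
  Quincy→N: 35 × 5 = 175
  Kent→L: 30 × 3 = 90
Total = 50 + 120 + 720 + 70 + 35 + 175 + 90 = 1260.
(Supply check: Boise ships 25; Tempe ships 90; Quincy ships 40; Kent ships 30.)

1260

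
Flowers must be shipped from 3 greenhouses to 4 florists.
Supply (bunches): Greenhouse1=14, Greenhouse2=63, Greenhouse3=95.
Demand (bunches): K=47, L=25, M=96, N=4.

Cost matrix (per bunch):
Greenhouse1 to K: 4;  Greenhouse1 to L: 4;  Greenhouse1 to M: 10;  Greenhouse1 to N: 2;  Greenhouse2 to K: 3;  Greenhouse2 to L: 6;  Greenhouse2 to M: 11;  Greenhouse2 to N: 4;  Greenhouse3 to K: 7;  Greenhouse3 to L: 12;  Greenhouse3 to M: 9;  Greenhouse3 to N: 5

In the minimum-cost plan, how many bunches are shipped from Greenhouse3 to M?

95

Solving gives:
  Greenhouse1–L: 14 × 4 = 56
  Greenhouse2–K: 47 × 3 = 141
  Greenhouse2–L: 11 × 6 = 66
  Greenhouse2–M: 1 × 11 = 11
  Greenhouse2–N: 4 × 4 = 16
  Greenhouse3–M: 95 × 9 = 855
Total cost = 1145.
So Greenhouse3→M carries 95 bunches.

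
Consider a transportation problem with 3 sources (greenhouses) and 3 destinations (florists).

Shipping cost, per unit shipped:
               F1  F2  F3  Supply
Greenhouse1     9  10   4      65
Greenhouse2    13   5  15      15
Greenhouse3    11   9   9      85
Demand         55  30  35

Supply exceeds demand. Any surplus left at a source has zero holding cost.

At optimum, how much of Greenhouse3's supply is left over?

45

An optimal plan:
  Greenhouse1->F1: 30 × 9 = 270
  Greenhouse1->F3: 35 × 4 = 140
  Greenhouse2->F2: 15 × 5 = 75
  Greenhouse3->F1: 25 × 11 = 275
  Greenhouse3->F2: 15 × 9 = 135
Total cost = 895.
Greenhouse3 ships 40 of its 85, leaving 45.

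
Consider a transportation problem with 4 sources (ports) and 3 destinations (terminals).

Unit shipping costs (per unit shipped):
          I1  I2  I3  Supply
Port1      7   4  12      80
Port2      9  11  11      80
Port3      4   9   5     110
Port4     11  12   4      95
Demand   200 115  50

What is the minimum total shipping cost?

2210

A cheapest plan:
  Port1 to I2: 80 × 4 = 320
  Port2 to I1: 80 × 9 = 720
  Port3 to I1: 110 × 4 = 440
  Port4 to I1: 10 × 11 = 110
  Port4 to I2: 35 × 12 = 420
  Port4 to I3: 50 × 4 = 200
Total = 320 + 720 + 440 + 110 + 420 + 200 = 2210.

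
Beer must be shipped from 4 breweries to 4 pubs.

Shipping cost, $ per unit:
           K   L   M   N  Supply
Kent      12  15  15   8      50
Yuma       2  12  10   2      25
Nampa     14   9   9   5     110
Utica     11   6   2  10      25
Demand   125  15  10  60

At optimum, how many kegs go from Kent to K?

Optimal shipments:
  Kent->K: 50 × $12 = $600
  Yuma->K: 25 × $2 = $50
  Nampa->K: 50 × $14 = $700
  Nampa->N: 60 × $5 = $300
  Utica->L: 15 × $6 = $90
  Utica->M: 10 × $2 = $20
Total cost = $1760.
So Kent→K carries 50 kegs.

50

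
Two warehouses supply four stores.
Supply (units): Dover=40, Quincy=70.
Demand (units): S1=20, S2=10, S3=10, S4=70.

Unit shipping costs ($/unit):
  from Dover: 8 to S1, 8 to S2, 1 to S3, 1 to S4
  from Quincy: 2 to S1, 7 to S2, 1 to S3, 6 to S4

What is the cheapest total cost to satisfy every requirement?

One minimum-cost allocation:
  Dover–S4: 40 × $1 = $40
  Quincy–S1: 20 × $2 = $40
  Quincy–S2: 10 × $7 = $70
  Quincy–S3: 10 × $1 = $10
  Quincy–S4: 30 × $6 = $180
Total = 40 + 40 + 70 + 10 + 180 = $340.

340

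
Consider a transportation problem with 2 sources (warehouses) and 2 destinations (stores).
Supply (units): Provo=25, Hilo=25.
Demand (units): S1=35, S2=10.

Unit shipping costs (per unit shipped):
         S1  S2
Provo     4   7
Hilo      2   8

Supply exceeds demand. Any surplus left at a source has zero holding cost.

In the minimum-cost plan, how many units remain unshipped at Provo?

Minimum-cost shipments:
  Provo->S1: 10 × 4 = 40
  Provo->S2: 10 × 7 = 70
  Hilo->S1: 25 × 2 = 50
Total cost = 160.
Provo ships 20 of its 25, leaving 5.

5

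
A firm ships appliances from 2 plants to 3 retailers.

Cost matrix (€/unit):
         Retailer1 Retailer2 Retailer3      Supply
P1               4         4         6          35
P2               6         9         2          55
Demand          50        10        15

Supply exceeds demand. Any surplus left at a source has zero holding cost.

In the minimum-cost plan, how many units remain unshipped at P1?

0

Minimum-cost shipments:
  P1→Retailer1: 25 × €4 = €100
  P1→Retailer2: 10 × €4 = €40
  P2→Retailer1: 25 × €6 = €150
  P2→Retailer3: 15 × €2 = €30
Total cost = €320.
P1 ships 35 of its 35, leaving 0.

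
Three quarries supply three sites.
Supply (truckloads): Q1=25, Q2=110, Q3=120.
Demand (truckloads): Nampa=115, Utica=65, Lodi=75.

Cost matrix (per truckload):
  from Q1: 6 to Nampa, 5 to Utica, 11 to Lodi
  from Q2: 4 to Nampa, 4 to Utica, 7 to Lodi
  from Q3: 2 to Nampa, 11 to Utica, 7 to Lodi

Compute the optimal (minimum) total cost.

1040

One minimum-cost allocation:
  Q1–Utica: 25 × 5 = 125
  Q2–Utica: 40 × 4 = 160
  Q2–Lodi: 70 × 7 = 490
  Q3–Nampa: 115 × 2 = 230
  Q3–Lodi: 5 × 7 = 35
Total = 125 + 160 + 490 + 230 + 35 = 1040.
(Supply check: Q1 ships 25; Q2 ships 110; Q3 ships 120.)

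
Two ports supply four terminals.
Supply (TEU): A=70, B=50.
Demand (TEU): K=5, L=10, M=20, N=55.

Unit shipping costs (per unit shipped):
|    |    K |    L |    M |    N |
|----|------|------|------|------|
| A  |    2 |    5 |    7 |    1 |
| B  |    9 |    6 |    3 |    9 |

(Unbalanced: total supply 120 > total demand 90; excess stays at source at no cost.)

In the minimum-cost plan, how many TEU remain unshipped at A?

Minimum-cost shipments:
  A to K: 5 × 2 = 10
  A to L: 10 × 5 = 50
  A to N: 55 × 1 = 55
  B to M: 20 × 3 = 60
Total cost = 175.
A ships 70 of its 70, leaving 0.

0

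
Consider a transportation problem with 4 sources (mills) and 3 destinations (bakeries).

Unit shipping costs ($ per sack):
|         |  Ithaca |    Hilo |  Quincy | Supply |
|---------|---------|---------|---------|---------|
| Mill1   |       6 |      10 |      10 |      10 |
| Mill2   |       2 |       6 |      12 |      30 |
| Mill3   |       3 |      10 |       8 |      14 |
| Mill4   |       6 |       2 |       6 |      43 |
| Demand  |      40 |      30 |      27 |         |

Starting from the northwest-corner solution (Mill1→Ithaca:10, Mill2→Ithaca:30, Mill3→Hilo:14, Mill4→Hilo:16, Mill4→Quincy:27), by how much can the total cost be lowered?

Current plan cost = 10·6 + 30·2 + 14·10 + 16·2 + 27·6 = $454.
Optimal plan:
  Mill1→Quincy: 10 × $10 = $100
  Mill2→Ithaca: 30 × $2 = $60
  Mill3→Ithaca: 10 × $3 = $30
  Mill3→Quincy: 4 × $8 = $32
  Mill4→Hilo: 30 × $2 = $60
  Mill4→Quincy: 13 × $6 = $78
Optimal cost = $360.
Saving = 454 − 360 = $94.

94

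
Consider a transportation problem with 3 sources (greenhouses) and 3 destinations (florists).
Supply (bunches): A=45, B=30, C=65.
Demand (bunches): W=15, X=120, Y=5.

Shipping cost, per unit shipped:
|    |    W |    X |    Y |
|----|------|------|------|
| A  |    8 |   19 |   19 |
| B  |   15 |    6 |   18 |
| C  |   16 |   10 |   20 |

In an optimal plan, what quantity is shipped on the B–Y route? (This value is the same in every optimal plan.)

The minimum-cost plan:
  A–W: 15 bunches
  A–X: 25 bunches
  A–Y: 5 bunches
  B–X: 30 bunches
  C–X: 65 bunches
Total cost = 1520.
The route B→Y is not used.

0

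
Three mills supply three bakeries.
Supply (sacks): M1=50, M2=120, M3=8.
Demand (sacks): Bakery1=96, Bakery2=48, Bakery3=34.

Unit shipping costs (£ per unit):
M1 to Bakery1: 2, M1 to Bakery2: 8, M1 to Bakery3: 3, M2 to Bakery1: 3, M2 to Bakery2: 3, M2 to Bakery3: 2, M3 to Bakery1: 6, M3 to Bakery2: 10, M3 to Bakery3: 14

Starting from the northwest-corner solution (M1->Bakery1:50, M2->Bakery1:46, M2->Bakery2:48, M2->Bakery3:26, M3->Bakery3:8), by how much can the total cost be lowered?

Current plan cost = 50·2 + 46·3 + 48·3 + 26·2 + 8·14 = £546.
Optimal plan:
  M1–Bakery1: 50 sacks
  M2–Bakery1: 38 sacks
  M2–Bakery2: 48 sacks
  M2–Bakery3: 34 sacks
  M3–Bakery1: 8 sacks
Optimal cost = £474.
Saving = 546 − 474 = £72.

72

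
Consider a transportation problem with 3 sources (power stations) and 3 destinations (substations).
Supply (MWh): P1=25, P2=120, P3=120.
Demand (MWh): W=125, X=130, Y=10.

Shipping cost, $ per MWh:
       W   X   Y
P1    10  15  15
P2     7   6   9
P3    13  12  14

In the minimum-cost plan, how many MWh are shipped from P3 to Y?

10

Solving gives:
  P1->W: 25 × $10 = $250
  P2->X: 120 × $6 = $720
  P3->W: 100 × $13 = $1300
  P3->X: 10 × $12 = $120
  P3->Y: 10 × $14 = $140
Total cost = $2530.
So P3→Y carries 10 MWh.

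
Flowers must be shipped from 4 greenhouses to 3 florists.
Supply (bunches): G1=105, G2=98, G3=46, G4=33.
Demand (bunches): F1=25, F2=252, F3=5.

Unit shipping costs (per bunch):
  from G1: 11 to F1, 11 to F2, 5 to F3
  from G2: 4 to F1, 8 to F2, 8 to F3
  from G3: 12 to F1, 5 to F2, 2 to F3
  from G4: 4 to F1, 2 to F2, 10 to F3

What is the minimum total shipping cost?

A cheapest plan:
  G1->F2: 100 × 11 = 1100
  G1->F3: 5 × 5 = 25
  G2->F1: 25 × 4 = 100
  G2->F2: 73 × 8 = 584
  G3->F2: 46 × 5 = 230
  G4->F2: 33 × 2 = 66
Total = 1100 + 25 + 100 + 584 + 230 + 66 = 2105.

2105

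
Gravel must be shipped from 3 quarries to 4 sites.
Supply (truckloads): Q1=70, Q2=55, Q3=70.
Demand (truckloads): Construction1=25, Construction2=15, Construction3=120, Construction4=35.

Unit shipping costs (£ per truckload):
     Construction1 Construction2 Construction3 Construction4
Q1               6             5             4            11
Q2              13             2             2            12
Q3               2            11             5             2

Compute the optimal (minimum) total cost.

Optimal allocation:
  Q1→Construction3: 70 × £4 = £280
  Q2→Construction2: 15 × £2 = £30
  Q2→Construction3: 40 × £2 = £80
  Q3→Construction1: 25 × £2 = £50
  Q3→Construction3: 10 × £5 = £50
  Q3→Construction4: 35 × £2 = £70
Total = 280 + 30 + 80 + 50 + 50 + 70 = £560.
(Supply check: Q1 ships 70; Q2 ships 55; Q3 ships 70.)

560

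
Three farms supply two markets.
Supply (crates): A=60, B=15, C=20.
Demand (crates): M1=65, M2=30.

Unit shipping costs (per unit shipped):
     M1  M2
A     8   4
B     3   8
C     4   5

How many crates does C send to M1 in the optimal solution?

20

Solving gives:
  A to M1: 30 × 8 = 240
  A to M2: 30 × 4 = 120
  B to M1: 15 × 3 = 45
  C to M1: 20 × 4 = 80
Total cost = 485.
So C→M1 carries 20 crates.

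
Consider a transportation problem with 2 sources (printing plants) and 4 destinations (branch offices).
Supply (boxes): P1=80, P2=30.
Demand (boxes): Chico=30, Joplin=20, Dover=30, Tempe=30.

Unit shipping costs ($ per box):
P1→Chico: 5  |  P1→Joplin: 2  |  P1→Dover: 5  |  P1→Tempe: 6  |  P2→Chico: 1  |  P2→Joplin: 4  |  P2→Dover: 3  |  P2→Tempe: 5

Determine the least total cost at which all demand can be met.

A cheapest plan:
  P1→Joplin: 20 × $2 = $40
  P1→Dover: 30 × $5 = $150
  P1→Tempe: 30 × $6 = $180
  P2→Chico: 30 × $1 = $30
Total = 40 + 150 + 180 + 30 = $400.

400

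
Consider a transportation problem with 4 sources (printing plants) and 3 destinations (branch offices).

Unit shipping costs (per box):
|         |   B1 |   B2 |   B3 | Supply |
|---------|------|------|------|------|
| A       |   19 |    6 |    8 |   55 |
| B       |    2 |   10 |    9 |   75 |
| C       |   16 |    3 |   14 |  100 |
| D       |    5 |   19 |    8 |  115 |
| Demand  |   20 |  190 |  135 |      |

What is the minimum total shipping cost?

A cheapest plan:
  A->B2: 55 × 6 = 330
  B->B1: 20 × 2 = 40
  B->B2: 35 × 10 = 350
  B->B3: 20 × 9 = 180
  C->B2: 100 × 3 = 300
  D->B3: 115 × 8 = 920
Total = 330 + 40 + 350 + 180 + 300 + 920 = 2120.
(Supply check: A ships 55; B ships 75; C ships 100; D ships 115.)

2120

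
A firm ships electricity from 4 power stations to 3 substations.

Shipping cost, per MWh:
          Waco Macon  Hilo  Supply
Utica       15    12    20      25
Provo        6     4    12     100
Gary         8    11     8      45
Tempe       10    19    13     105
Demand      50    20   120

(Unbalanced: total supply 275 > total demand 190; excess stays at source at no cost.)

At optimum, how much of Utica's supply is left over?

25

Minimum-cost shipments:
  Provo to Waco: 50 × 6 = 300
  Provo to Macon: 20 × 4 = 80
  Provo to Hilo: 30 × 12 = 360
  Gary to Hilo: 45 × 8 = 360
  Tempe to Hilo: 45 × 13 = 585
Total cost = 1685.
Utica ships 0 of its 25, leaving 25.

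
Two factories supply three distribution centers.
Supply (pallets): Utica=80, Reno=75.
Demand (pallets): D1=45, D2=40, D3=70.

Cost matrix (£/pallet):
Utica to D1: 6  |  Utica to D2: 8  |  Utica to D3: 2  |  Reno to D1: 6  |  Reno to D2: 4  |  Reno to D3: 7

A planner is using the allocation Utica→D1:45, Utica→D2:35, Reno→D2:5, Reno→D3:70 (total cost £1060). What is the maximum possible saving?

490

Current plan cost = 45·6 + 35·8 + 5·4 + 70·7 = £1060.
Optimal plan:
  Utica->D1: 10 × £6 = £60
  Utica->D3: 70 × £2 = £140
  Reno->D1: 35 × £6 = £210
  Reno->D2: 40 × £4 = £160
Optimal cost = £570.
Saving = 1060 − 570 = £490.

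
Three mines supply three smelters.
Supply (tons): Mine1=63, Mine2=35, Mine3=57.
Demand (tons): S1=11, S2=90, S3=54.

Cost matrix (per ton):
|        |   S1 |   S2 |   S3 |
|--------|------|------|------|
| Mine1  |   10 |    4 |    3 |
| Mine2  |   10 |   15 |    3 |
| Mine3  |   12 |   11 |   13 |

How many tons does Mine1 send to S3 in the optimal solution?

19

Solving gives:
  Mine1->S2: 44 × 4 = 176
  Mine1->S3: 19 × 3 = 57
  Mine2->S3: 35 × 3 = 105
  Mine3->S1: 11 × 12 = 132
  Mine3->S2: 46 × 11 = 506
Total cost = 976.
So Mine1→S3 carries 19 tons.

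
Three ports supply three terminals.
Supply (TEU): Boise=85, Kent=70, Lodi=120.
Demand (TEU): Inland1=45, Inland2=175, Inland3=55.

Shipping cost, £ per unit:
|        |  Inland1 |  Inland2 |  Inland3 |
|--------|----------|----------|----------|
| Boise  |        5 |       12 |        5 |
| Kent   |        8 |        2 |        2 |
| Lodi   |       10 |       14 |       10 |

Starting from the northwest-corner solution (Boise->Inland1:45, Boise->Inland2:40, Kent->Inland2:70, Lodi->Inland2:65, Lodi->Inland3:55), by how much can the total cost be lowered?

Current plan cost = 45·5 + 40·12 + 70·2 + 65·14 + 55·10 = £2305.
Optimal plan:
  Boise->Inland1: 30 × £5 = £150
  Boise->Inland3: 55 × £5 = £275
  Kent->Inland2: 70 × £2 = £140
  Lodi->Inland1: 15 × £10 = £150
  Lodi->Inland2: 105 × £14 = £1470
Optimal cost = £2185.
Saving = 2305 − 2185 = £120.

120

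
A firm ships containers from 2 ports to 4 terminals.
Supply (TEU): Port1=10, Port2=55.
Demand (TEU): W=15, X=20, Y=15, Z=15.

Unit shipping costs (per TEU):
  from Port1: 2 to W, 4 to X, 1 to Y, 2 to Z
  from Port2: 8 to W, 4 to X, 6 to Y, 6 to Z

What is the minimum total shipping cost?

320

Optimal allocation:
  Port1–W: 10 × 2 = 20
  Port2–W: 5 × 8 = 40
  Port2–X: 20 × 4 = 80
  Port2–Y: 15 × 6 = 90
  Port2–Z: 15 × 6 = 90
Total = 20 + 40 + 80 + 90 + 90 = 320.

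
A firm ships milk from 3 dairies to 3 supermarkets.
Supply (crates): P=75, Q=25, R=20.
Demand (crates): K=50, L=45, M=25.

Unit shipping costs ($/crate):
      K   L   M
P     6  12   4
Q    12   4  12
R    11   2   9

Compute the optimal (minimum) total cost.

540

Optimal allocation:
  P->K: 50 × $6 = $300
  P->M: 25 × $4 = $100
  Q->L: 25 × $4 = $100
  R->L: 20 × $2 = $40
Total = 300 + 100 + 100 + 40 = $540.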